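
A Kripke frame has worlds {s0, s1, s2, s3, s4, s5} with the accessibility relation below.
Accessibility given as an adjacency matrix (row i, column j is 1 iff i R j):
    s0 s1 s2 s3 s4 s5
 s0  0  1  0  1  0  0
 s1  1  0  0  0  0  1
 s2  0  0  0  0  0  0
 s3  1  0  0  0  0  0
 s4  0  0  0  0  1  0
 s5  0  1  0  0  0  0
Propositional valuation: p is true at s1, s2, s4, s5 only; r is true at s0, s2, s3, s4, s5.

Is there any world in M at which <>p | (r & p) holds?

Yes

Recall that <>ψ holds at a world iff ψ holds at some accessible world.
Let φ = <>p | (r & p). Evaluate φ at each world:
  s0 (successors {s1, s3}): φ is true.
  s1 (successors {s0, s5}): φ is true.
  s2 (successors ∅): φ is true.
  s3 (successors {s0}): φ is false.
  s4 (successors {s4}): φ is true.
  s5 (successors {s1}): φ is true.
Detail at s0 (witness):
  At s0: <>p is true, r & p is false, so <>p | (r & p) is true.
    At s0: <>p requires p at some successor in {s1, s3}.
      p holds at s1, so <>p is true at s0.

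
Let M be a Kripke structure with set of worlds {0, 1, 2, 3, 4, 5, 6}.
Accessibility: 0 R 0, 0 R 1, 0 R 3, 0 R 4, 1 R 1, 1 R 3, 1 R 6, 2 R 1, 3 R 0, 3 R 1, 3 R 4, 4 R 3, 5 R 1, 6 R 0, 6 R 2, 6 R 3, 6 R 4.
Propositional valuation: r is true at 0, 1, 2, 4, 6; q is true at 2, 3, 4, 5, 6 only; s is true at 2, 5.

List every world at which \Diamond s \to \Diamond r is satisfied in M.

0, 1, 2, 3, 4, 5, 6

Recall that \Diamond ψ holds at a world iff ψ holds at some accessible world.
Let φ = \Diamond s \to \Diamond r. Evaluate φ at each world:
  0 (successors {0, 1, 3, 4}): φ is true.
  1 (successors {1, 3, 6}): φ is true.
  2 (successors {1}): φ is true.
  3 (successors {0, 1, 4}): φ is true.
  4 (successors {3}): φ is true.
  5 (successors {1}): φ is true.
  6 (successors {0, 2, 3, 4}): φ is true.
For instance, at 3:
  At 3: \Diamond s is false, \Diamond r is true, so \Diamond s \to \Diamond r is true.
    At 3: \Diamond s requires s at some successor in {0, 1, 4}.
      At 0: s is false.
      At 1: s is false.
      At 4: s is false.
    So \Diamond s is false at 3.
    At 3: \Diamond r requires r at some successor in {0, 1, 4}.
      r holds at 0, so \Diamond r is true at 3.
Satisfying worlds: {0, 1, 2, 3, 4, 5, 6}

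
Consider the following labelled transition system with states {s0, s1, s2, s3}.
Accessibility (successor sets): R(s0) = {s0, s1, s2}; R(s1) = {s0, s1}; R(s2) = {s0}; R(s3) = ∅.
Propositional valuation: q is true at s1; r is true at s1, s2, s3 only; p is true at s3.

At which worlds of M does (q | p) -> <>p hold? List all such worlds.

s0, s2

Recall that <>ψ holds at a world iff ψ holds at some accessible world.
Let φ = (q | p) -> <>p. Evaluate φ at each world:
  s0 (successors {s0, s1, s2}): φ is true.
  s1 (successors {s0, s1}): φ is false.
  s2 (successors {s0}): φ is true.
  s3 (successors ∅): φ is false.
For instance, at s1:
  At s1: q | p is true, <>p is false, so (q | p) -> <>p is false.
    At s1: <>p requires p at some successor in {s0, s1}.
      At s0: p is false.
      At s1: p is false.
    So <>p is false at s1.
Satisfying worlds: {s0, s2}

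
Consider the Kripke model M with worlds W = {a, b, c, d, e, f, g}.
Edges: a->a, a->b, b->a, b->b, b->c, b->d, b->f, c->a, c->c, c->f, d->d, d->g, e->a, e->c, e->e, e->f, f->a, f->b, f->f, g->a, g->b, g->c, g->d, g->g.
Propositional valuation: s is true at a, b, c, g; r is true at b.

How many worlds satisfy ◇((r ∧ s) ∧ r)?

Let φ = ◇((r ∧ s) ∧ r). Evaluate φ at each world:
  a (successors {a, b}): φ is true.
  b (successors {a, b, c, d, f}): φ is true.
  c (successors {a, c, f}): φ is false.
  d (successors {d, g}): φ is false.
  e (successors {a, c, e, f}): φ is false.
  f (successors {a, b, f}): φ is true.
  g (successors {a, b, c, d, g}): φ is true.
For instance, at f:
  At f: ◇((r ∧ s) ∧ r) requires (r ∧ s) ∧ r at some successor in {a, b, f}.
    (r ∧ s) ∧ r holds at b, so ◇((r ∧ s) ∧ r) is true at f.
Satisfying worlds: {a, b, f, g}

4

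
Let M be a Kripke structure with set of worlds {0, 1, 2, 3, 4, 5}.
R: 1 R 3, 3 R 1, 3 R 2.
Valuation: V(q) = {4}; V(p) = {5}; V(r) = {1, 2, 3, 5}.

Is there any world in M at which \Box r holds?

Yes

Recall that \Box ψ holds at a world iff ψ holds at every accessible world, and \Diamond ψ holds iff ψ holds at some accessible world.
Let φ = \Box r. Evaluate φ at each world:
  0 (successors ∅): φ is true.
  1 (successors {3}): φ is true.
  2 (successors ∅): φ is true.
  3 (successors {1, 2}): φ is true.
  4 (successors ∅): φ is true.
  5 (successors ∅): φ is true.
Detail at 0 (witness):
  At 0: no accessible worlds, so \Box r holds vacuously.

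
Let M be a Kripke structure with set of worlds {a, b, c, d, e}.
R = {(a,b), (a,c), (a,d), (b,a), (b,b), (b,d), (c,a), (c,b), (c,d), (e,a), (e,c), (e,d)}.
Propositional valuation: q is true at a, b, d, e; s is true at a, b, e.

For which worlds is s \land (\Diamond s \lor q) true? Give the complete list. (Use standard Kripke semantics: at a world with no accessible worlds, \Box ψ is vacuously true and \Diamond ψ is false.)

Let φ = s \land (\Diamond s \lor q). Evaluate φ at each world:
  a (successors {b, c, d}): φ is true.
  b (successors {a, b, d}): φ is true.
  c (successors {a, b, d}): φ is false.
  d (successors ∅): φ is false.
  e (successors {a, c, d}): φ is true.
For instance, at c:
  At c: s is false, \Diamond s \lor q is true, so s \land (\Diamond s \lor q) is false.
    At c: \Diamond s is true, q is false, so \Diamond s \lor q is true.
      At c: \Diamond s requires s at some successor in {a, b, d}.
        s holds at a, so \Diamond s is true at c.
Satisfying worlds: {a, b, e}

a, b, e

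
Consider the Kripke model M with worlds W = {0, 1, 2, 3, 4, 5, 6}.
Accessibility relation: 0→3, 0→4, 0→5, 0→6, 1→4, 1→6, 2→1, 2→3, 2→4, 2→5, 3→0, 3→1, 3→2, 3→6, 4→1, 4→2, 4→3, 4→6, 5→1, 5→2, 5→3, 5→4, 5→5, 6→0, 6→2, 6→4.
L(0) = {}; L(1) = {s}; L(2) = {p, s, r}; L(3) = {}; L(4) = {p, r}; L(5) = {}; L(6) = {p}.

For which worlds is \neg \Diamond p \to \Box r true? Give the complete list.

Let φ = \neg \Diamond p \to \Box r. Evaluate φ at each world:
  0 (successors {3, 4, 5, 6}): φ is true.
  1 (successors {4, 6}): φ is true.
  2 (successors {1, 3, 4, 5}): φ is true.
  3 (successors {0, 1, 2, 6}): φ is true.
  4 (successors {1, 2, 3, 6}): φ is true.
  5 (successors {1, 2, 3, 4, 5}): φ is true.
  6 (successors {0, 2, 4}): φ is true.
For instance, at 4:
  At 4: \neg \Diamond p is false, \Box r is false, so \neg \Diamond p \to \Box r is true.
    At 4: \Diamond p is true, so \neg \Diamond p is false.
      At 4: \Diamond p requires p at some successor in {1, 2, 3, 6}.
        p holds at 2, so \Diamond p is true at 4.
    At 4: \Box r requires r at every successor {1, 2, 3, 6}.
      r fails at 1, so \Box r is false at 4.
Satisfying worlds: {0, 1, 2, 3, 4, 5, 6}

0, 1, 2, 3, 4, 5, 6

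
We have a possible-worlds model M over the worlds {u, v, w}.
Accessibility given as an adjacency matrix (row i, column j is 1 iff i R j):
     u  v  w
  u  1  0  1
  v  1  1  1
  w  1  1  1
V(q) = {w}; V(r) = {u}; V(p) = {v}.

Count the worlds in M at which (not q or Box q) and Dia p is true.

Let φ = (not q or Box q) and Dia p. Evaluate φ at each world:
  u (successors {u, w}): φ is false.
  v (successors {u, v, w}): φ is true.
  w (successors {u, v, w}): φ is false.
For instance, at w:
  At w: not q or Box q is false, Dia p is true, so (not q or Box q) and Dia p is false.
    At w: not q is false, Box q is false, so not q or Box q is false.
      At w: Box q requires q at every successor {u, v, w}.
        q fails at u, so Box q is false at w.
    At w: Dia p requires p at some successor in {u, v, w}.
      p holds at v, so Dia p is true at w.
Satisfying worlds: {v}

1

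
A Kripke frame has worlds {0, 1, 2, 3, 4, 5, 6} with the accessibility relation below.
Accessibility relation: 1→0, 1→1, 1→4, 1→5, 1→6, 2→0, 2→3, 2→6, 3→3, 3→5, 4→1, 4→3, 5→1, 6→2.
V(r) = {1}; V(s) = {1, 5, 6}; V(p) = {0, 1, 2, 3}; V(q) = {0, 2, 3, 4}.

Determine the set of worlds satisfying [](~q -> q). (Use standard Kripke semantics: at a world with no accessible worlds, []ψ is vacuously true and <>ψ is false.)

0, 6

Let φ = [](~q -> q). Evaluate φ at each world:
  0 (successors ∅): φ is true.
  1 (successors {0, 1, 4, 5, 6}): φ is false.
  2 (successors {0, 3, 6}): φ is false.
  3 (successors {3, 5}): φ is false.
  4 (successors {1, 3}): φ is false.
  5 (successors {1}): φ is false.
  6 (successors {2}): φ is true.
For instance, at 3:
  At 3: [](~q -> q) requires ~q -> q at every successor {3, 5}.
    ~q -> q fails at 5, so [](~q -> q) is false at 3.
Satisfying worlds: {0, 6}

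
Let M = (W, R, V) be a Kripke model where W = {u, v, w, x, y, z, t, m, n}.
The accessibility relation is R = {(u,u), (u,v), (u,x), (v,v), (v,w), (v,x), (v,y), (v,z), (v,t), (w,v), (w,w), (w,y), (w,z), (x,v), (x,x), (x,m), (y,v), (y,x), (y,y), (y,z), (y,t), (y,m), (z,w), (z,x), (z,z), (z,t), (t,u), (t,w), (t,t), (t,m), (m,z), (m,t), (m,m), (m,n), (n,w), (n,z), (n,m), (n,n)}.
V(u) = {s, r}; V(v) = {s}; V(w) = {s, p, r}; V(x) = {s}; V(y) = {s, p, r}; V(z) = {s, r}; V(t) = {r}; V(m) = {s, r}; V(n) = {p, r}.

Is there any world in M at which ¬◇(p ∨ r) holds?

Let φ = ¬◇(p ∨ r). Evaluate φ at each world:
  u (successors {u, v, x}): φ is false.
  v (successors {v, w, x, y, z, t}): φ is false.
  w (successors {v, w, y, z}): φ is false.
  x (successors {v, x, m}): φ is false.
  y (successors {v, x, y, z, t, m}): φ is false.
  z (successors {w, x, z, t}): φ is false.
  t (successors {u, w, t, m}): φ is false.
  m (successors {z, t, m, n}): φ is false.
  n (successors {w, z, m, n}): φ is false.
For instance, at t:
  At t: ◇(p ∨ r) is true, so ¬◇(p ∨ r) is false.
    At t: ◇(p ∨ r) requires p ∨ r at some successor in {u, w, t, m}.
      p ∨ r holds at u, so ◇(p ∨ r) is true at t.

No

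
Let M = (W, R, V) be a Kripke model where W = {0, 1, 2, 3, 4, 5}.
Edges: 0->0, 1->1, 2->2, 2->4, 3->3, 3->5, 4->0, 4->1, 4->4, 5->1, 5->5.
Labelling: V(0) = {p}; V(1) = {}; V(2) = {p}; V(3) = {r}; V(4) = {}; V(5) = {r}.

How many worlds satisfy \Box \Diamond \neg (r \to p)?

Recall that \Box ψ holds at a world iff ψ holds at every accessible world, and \Diamond ψ holds iff ψ holds at some accessible world.
Let φ = \Box \Diamond \neg (r \to p). Evaluate φ at each world:
  0 (successors {0}): φ is false.
  1 (successors {1}): φ is false.
  2 (successors {2, 4}): φ is false.
  3 (successors {3, 5}): φ is true.
  4 (successors {0, 1, 4}): φ is false.
  5 (successors {1, 5}): φ is false.
For instance, at 2:
  At 2: \Box \Diamond \neg (r \to p) requires \Diamond \neg (r \to p) at every successor {2, 4}.
    \Diamond \neg (r \to p) fails at 2, so \Box \Diamond \neg (r \to p) is false at 2.
      At 2: \Diamond \neg (r \to p) requires \neg (r \to p) at some successor in {2, 4}.
        At 2: \neg (r \to p) is false.
        At 4: \neg (r \to p) is false.
      So \Diamond \neg (r \to p) is false at 2.
Satisfying worlds: {3}

1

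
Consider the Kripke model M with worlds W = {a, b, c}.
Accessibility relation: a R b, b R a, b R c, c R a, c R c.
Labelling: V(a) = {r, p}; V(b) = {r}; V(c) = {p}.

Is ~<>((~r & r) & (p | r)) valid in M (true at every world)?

Let φ = ~<>((~r & r) & (p | r)). Evaluate φ at each world:
  a (successors {b}): φ is true.
  b (successors {a, c}): φ is true.
  c (successors {a, c}): φ is true.
For instance, at a:
  At a: <>((~r & r) & (p | r)) is false, so ~<>((~r & r) & (p | r)) is true.
    At a: <>((~r & r) & (p | r)) requires (~r & r) & (p | r) at some successor in {b}.
      At b: (~r & r) & (p | r) is false.
    So <>((~r & r) & (p | r)) is false at a.

Yes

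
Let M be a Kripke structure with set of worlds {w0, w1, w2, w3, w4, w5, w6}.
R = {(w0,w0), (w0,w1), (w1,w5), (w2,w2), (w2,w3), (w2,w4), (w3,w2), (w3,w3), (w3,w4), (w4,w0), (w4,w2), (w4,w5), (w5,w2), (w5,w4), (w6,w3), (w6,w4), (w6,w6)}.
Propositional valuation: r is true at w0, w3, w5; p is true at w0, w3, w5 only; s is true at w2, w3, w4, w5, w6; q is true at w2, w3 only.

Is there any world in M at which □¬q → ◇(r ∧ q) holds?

Yes

Recall that □ψ holds at a world iff ψ holds at every accessible world, and ◇ψ holds iff ψ holds at some accessible world.
Let φ = □¬q → ◇(r ∧ q). Evaluate φ at each world:
  w0 (successors {w0, w1}): φ is false.
  w1 (successors {w5}): φ is false.
  w2 (successors {w2, w3, w4}): φ is true.
  w3 (successors {w2, w3, w4}): φ is true.
  w4 (successors {w0, w2, w5}): φ is true.
  w5 (successors {w2, w4}): φ is true.
  w6 (successors {w3, w4, w6}): φ is true.
Detail at w2 (witness):
  At w2: □¬q is false, ◇(r ∧ q) is true, so □¬q → ◇(r ∧ q) is true.
    At w2: □¬q requires ¬q at every successor {w2, w3, w4}.
      ¬q fails at w2, so □¬q is false at w2.
    At w2: ◇(r ∧ q) requires r ∧ q at some successor in {w2, w3, w4}.
      r ∧ q holds at w3, so ◇(r ∧ q) is true at w2.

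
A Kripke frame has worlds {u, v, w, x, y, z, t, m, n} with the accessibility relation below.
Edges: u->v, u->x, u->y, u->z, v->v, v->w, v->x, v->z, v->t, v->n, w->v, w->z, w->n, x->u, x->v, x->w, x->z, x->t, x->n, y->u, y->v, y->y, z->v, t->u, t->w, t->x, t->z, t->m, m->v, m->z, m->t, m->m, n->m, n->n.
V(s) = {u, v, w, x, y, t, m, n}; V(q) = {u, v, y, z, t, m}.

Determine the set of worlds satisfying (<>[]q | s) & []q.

Let φ = (<>[]q | s) & []q. Evaluate φ at each world:
  u (successors {v, x, y, z}): φ is false.
  v (successors {v, w, x, z, t, n}): φ is false.
  w (successors {v, z, n}): φ is false.
  x (successors {u, v, w, z, t, n}): φ is false.
  y (successors {u, v, y}): φ is true.
  z (successors {v}): φ is false.
  t (successors {u, w, x, z, m}): φ is false.
  m (successors {v, z, t, m}): φ is true.
  n (successors {m, n}): φ is false.
For instance, at m:
  At m: <>[]q | s is true, []q is true, so (<>[]q | s) & []q is true.
    At m: <>[]q is true, s is true, so <>[]q | s is true.
      At m: <>[]q requires []q at some successor in {v, z, t, m}.
        []q holds at z, so <>[]q is true at m.
    At m: []q requires q at every successor {v, z, t, m}.
      At v: q is true.
      At z: q is true.
      At t: q is true.
      At m: q is true.
    So []q is true at m.
Satisfying worlds: {y, m}

y, m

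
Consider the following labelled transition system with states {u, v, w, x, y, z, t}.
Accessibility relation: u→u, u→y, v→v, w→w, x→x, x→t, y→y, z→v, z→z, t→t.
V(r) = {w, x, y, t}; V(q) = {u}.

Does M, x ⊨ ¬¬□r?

At x: ¬□r is false, so ¬¬□r is true.
  At x: □r is true, so ¬□r is false.
    At x: □r requires r at every successor {x, t}.
      At x: r is true.
      At t: r is true.
    So □r is true at x.

Yes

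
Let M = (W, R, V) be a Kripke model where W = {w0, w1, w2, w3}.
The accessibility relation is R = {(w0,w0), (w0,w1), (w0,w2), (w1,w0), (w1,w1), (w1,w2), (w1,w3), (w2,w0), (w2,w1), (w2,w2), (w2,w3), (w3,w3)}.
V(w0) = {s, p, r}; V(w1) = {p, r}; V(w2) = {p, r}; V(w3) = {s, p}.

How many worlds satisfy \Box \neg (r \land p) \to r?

3

Let φ = \Box \neg (r \land p) \to r. Evaluate φ at each world:
  w0 (successors {w0, w1, w2}): φ is true.
  w1 (successors {w0, w1, w2, w3}): φ is true.
  w2 (successors {w0, w1, w2, w3}): φ is true.
  w3 (successors {w3}): φ is false.
For instance, at w1:
  At w1: \Box \neg (r \land p) is false, r is true, so \Box \neg (r \land p) \to r is true.
    At w1: \Box \neg (r \land p) requires \neg (r \land p) at every successor {w0, w1, w2, w3}.
      \neg (r \land p) fails at w0, so \Box \neg (r \land p) is false at w1.
Satisfying worlds: {w0, w1, w2}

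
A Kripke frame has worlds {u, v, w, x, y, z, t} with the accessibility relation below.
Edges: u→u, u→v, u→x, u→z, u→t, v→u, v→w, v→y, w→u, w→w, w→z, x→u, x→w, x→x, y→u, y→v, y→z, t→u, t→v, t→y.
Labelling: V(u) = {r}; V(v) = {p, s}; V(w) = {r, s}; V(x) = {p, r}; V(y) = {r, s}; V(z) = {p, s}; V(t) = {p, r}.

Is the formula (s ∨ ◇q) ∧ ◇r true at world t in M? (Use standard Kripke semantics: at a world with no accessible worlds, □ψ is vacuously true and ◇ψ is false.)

Recall that ◇ψ holds at a world iff ψ holds at some accessible world.
At t: s ∨ ◇q is false, ◇r is true, so (s ∨ ◇q) ∧ ◇r is false.
  At t: s is false, ◇q is false, so s ∨ ◇q is false.
    At t: ◇q requires q at some successor in {u, v, y}.
      At u: q is false.
      At v: q is false.
      At y: q is false.
    So ◇q is false at t.
  At t: ◇r requires r at some successor in {u, v, y}.
    r holds at u, so ◇r is true at t.

No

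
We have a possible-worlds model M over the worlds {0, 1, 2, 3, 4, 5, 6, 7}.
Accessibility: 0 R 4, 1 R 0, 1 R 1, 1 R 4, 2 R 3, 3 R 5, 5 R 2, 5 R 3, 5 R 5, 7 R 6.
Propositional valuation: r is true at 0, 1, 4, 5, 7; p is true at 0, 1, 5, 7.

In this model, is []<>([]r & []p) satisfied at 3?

At 3: []<>([]r & []p) requires <>([]r & []p) at every successor {5}.
    At 5: <>([]r & []p) requires []r & []p at some successor in {2, 3, 5}.
      []r & []p holds at 3, so <>([]r & []p) is true at 5.
So []<>([]r & []p) is true at 3.

Yes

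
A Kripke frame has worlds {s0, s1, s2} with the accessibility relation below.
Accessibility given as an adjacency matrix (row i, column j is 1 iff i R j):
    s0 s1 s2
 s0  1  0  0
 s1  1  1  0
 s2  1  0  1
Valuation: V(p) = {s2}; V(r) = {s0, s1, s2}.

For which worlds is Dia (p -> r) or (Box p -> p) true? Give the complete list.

Let φ = Dia (p -> r) or (Box p -> p). Evaluate φ at each world:
  s0 (successors {s0}): φ is true.
  s1 (successors {s0, s1}): φ is true.
  s2 (successors {s0, s2}): φ is true.
For instance, at s2:
  At s2: Dia (p -> r) is true, Box p -> p is true, so Dia (p -> r) or (Box p -> p) is true.
    At s2: Dia (p -> r) requires p -> r at some successor in {s0, s2}.
      p -> r holds at s0, so Dia (p -> r) is true at s2.
    At s2: Box p is false, p is true, so Box p -> p is true.
      At s2: Box p requires p at every successor {s0, s2}.
        p fails at s0, so Box p is false at s2.
Satisfying worlds: {s0, s1, s2}

s0, s1, s2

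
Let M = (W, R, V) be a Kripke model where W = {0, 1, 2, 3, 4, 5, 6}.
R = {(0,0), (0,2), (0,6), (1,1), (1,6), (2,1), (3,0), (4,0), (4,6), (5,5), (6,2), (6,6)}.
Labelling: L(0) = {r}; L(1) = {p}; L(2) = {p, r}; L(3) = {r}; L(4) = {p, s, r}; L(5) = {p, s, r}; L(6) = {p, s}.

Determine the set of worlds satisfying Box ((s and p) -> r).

Let φ = Box ((s and p) -> r). Evaluate φ at each world:
  0 (successors {0, 2, 6}): φ is false.
  1 (successors {1, 6}): φ is false.
  2 (successors {1}): φ is true.
  3 (successors {0}): φ is true.
  4 (successors {0, 6}): φ is false.
  5 (successors {5}): φ is true.
  6 (successors {2, 6}): φ is false.
For instance, at 1:
  At 1: Box ((s and p) -> r) requires (s and p) -> r at every successor {1, 6}.
    (s and p) -> r fails at 6, so Box ((s and p) -> r) is false at 1.
Satisfying worlds: {2, 3, 5}

2, 3, 5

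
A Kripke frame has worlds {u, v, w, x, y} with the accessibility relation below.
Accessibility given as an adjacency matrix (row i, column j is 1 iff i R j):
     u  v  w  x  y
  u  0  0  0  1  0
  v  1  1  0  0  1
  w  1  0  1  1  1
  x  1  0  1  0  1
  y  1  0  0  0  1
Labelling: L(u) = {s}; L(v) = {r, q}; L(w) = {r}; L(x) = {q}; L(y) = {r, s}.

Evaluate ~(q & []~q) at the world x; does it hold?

At x: q & []~q is true, so ~(q & []~q) is false.
  At x: q is true, []~q is true, so q & []~q is true.
    At x: []~q requires ~q at every successor {u, w, y}.
      At u: ~q is true.
      At w: ~q is true.
      At y: ~q is true.
    So []~q is true at x.

No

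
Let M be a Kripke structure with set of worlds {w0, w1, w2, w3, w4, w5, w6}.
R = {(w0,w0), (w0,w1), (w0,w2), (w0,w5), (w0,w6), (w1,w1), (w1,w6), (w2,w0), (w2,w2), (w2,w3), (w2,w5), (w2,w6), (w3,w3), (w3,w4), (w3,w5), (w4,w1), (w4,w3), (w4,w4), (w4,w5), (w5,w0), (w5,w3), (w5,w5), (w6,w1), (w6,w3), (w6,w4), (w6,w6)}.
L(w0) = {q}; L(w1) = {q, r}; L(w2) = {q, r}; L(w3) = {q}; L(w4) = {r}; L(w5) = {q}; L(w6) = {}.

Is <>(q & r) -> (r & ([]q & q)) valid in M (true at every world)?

No

Let φ = <>(q & r) -> (r & ([]q & q)). Evaluate φ at each world:
  w0 (successors {w0, w1, w2, w5, w6}): φ is false.
  w1 (successors {w1, w6}): φ is false.
  w2 (successors {w0, w2, w3, w5, w6}): φ is false.
  w3 (successors {w3, w4, w5}): φ is true.
  w4 (successors {w1, w3, w4, w5}): φ is false.
  w5 (successors {w0, w3, w5}): φ is true.
  w6 (successors {w1, w3, w4, w6}): φ is false.
Detail at w0 (counterexample):
  At w0: <>(q & r) is true, r & ([]q & q) is false, so <>(q & r) -> (r & ([]q & q)) is false.
    At w0: <>(q & r) requires q & r at some successor in {w0, w1, w2, w5, w6}.
      q & r holds at w1, so <>(q & r) is true at w0.
    At w0: r is false, []q & q is false, so r & ([]q & q) is false.
      At w0: []q is false, q is true, so []q & q is false.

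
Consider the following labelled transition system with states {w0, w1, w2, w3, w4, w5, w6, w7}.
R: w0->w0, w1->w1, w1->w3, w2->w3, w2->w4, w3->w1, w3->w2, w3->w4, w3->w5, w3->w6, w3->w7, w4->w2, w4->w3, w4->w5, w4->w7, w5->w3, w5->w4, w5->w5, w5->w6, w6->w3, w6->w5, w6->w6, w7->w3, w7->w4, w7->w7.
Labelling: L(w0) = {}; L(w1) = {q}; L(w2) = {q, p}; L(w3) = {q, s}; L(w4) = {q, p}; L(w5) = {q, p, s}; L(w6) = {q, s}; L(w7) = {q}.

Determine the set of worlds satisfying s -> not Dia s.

w0, w1, w2, w4, w7

Recall that Dia ψ holds at a world iff ψ holds at some accessible world.
Let φ = s -> not Dia s. Evaluate φ at each world:
  w0 (successors {w0}): φ is true.
  w1 (successors {w1, w3}): φ is true.
  w2 (successors {w3, w4}): φ is true.
  w3 (successors {w1, w2, w4, w5, w6, w7}): φ is false.
  w4 (successors {w2, w3, w5, w7}): φ is true.
  w5 (successors {w3, w4, w5, w6}): φ is false.
  w6 (successors {w3, w5, w6}): φ is false.
  w7 (successors {w3, w4, w7}): φ is true.
For instance, at w5:
  At w5: s is true, not Dia s is false, so s -> not Dia s is false.
    At w5: Dia s is true, so not Dia s is false.
      At w5: Dia s requires s at some successor in {w3, w4, w5, w6}.
        s holds at w3, so Dia s is true at w5.
Satisfying worlds: {w0, w1, w2, w4, w7}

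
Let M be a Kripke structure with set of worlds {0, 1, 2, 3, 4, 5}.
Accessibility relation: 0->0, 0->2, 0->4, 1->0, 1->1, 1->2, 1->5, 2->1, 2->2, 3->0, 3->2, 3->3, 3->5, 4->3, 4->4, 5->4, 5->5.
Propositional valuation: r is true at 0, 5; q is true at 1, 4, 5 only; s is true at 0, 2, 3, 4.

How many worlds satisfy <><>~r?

Recall that <>ψ holds at a world iff ψ holds at some accessible world.
Let φ = <><>~r. Evaluate φ at each world:
  0 (successors {0, 2, 4}): φ is true.
  1 (successors {0, 1, 2, 5}): φ is true.
  2 (successors {1, 2}): φ is true.
  3 (successors {0, 2, 3, 5}): φ is true.
  4 (successors {3, 4}): φ is true.
  5 (successors {4, 5}): φ is true.
For instance, at 0:
  At 0: <><>~r requires <>~r at some successor in {0, 2, 4}.
    <>~r holds at 0, so <><>~r is true at 0.
      At 0: <>~r requires ~r at some successor in {0, 2, 4}.
        ~r holds at 2, so <>~r is true at 0.
Satisfying worlds: {0, 1, 2, 3, 4, 5}

6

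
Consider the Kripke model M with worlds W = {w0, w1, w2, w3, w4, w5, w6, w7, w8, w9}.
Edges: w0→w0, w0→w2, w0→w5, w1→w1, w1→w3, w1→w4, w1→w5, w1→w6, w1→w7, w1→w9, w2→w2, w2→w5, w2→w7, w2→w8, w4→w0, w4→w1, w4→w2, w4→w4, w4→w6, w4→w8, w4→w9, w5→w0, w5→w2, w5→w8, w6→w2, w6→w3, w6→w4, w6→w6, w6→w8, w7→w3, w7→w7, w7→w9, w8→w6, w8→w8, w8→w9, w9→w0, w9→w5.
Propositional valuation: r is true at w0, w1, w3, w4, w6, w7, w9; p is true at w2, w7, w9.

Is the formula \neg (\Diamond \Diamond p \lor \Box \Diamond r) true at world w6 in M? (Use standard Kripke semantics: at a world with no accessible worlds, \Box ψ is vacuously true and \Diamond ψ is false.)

No

Recall that \Box ψ holds at a world iff ψ holds at every accessible world, and \Diamond ψ holds iff ψ holds at some accessible world.
At w6: \Diamond \Diamond p \lor \Box \Diamond r is true, so \neg (\Diamond \Diamond p \lor \Box \Diamond r) is false.
  At w6: \Diamond \Diamond p is true, \Box \Diamond r is false, so \Diamond \Diamond p \lor \Box \Diamond r is true.
    At w6: \Diamond \Diamond p requires \Diamond p at some successor in {w2, w3, w4, w6, w8}.
      \Diamond p holds at w2, so \Diamond \Diamond p is true at w6.
    At w6: \Box \Diamond r requires \Diamond r at every successor {w2, w3, w4, w6, w8}.
      \Diamond r fails at w3, so \Box \Diamond r is false at w6.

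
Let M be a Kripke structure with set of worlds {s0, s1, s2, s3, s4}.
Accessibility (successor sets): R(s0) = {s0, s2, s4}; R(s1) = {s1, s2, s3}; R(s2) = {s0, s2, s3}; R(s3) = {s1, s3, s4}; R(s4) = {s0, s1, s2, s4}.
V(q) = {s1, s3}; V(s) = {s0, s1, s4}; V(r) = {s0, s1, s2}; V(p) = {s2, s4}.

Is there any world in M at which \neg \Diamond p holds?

Recall that \Diamond ψ holds at a world iff ψ holds at some accessible world.
Let φ = \neg \Diamond p. Evaluate φ at each world:
  s0 (successors {s0, s2, s4}): φ is false.
  s1 (successors {s1, s2, s3}): φ is false.
  s2 (successors {s0, s2, s3}): φ is false.
  s3 (successors {s1, s3, s4}): φ is false.
  s4 (successors {s0, s1, s2, s4}): φ is false.
For instance, at s3:
  At s3: \Diamond p is true, so \neg \Diamond p is false.
    At s3: \Diamond p requires p at some successor in {s1, s3, s4}.
      p holds at s4, so \Diamond p is true at s3.

No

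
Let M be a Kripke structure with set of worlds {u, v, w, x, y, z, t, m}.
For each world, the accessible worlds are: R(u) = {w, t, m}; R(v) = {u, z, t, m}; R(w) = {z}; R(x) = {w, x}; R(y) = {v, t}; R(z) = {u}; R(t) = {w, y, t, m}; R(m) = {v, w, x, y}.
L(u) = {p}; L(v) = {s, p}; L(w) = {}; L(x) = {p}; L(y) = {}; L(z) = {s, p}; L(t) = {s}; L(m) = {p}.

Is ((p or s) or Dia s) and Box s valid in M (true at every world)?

No

Let φ = ((p or s) or Dia s) and Box s. Evaluate φ at each world:
  u (successors {w, t, m}): φ is false.
  v (successors {u, z, t, m}): φ is false.
  w (successors {z}): φ is true.
  x (successors {w, x}): φ is false.
  y (successors {v, t}): φ is true.
  z (successors {u}): φ is false.
  t (successors {w, y, t, m}): φ is false.
  m (successors {v, w, x, y}): φ is false.
Detail at u (counterexample):
  At u: (p or s) or Dia s is true, Box s is false, so ((p or s) or Dia s) and Box s is false.
    At u: p or s is true, Dia s is true, so (p or s) or Dia s is true.
      At u: Dia s requires s at some successor in {w, t, m}.
        s holds at t, so Dia s is true at u.
    At u: Box s requires s at every successor {w, t, m}.
      s fails at w, so Box s is false at u.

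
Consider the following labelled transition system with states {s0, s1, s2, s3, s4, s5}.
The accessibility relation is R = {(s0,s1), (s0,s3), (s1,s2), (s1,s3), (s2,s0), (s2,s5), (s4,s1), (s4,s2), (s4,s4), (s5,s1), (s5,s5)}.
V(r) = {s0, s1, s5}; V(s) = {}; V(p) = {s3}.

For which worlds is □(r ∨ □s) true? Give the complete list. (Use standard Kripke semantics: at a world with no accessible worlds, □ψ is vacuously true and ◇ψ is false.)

Let φ = □(r ∨ □s). Evaluate φ at each world:
  s0 (successors {s1, s3}): φ is true.
  s1 (successors {s2, s3}): φ is false.
  s2 (successors {s0, s5}): φ is true.
  s3 (successors ∅): φ is true.
  s4 (successors {s1, s2, s4}): φ is false.
  s5 (successors {s1, s5}): φ is true.
For instance, at s0:
  At s0: □(r ∨ □s) requires r ∨ □s at every successor {s1, s3}.
      At s1: r is true, □s is false, so r ∨ □s is true.
      At s3: r is false, □s is true, so r ∨ □s is true.
  So □(r ∨ □s) is true at s0.
Satisfying worlds: {s0, s2, s3, s5}

s0, s2, s3, s5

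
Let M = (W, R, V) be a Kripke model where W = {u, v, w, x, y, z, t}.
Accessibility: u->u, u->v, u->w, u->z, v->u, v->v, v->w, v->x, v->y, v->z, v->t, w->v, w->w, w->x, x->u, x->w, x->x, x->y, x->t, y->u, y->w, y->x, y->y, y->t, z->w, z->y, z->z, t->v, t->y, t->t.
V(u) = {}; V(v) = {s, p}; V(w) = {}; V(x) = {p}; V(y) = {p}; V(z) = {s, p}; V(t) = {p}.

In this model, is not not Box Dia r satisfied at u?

Recall that Box ψ holds at a world iff ψ holds at every accessible world, and Dia ψ holds iff ψ holds at some accessible world.
At u: not Box Dia r is true, so not not Box Dia r is false.
  At u: Box Dia r is false, so not Box Dia r is true.
    At u: Box Dia r requires Dia r at every successor {u, v, w, z}.
      Dia r fails at u, so Box Dia r is false at u.

No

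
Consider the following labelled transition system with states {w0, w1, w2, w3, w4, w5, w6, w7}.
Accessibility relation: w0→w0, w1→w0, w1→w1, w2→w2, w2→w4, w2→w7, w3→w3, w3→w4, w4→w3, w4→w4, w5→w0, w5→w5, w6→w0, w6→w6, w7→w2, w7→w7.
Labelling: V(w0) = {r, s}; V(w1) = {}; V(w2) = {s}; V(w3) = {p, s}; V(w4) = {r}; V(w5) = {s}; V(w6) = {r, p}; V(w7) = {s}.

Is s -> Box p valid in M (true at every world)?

Recall that Box ψ holds at a world iff ψ holds at every accessible world, and Dia ψ holds iff ψ holds at some accessible world.
Let φ = s -> Box p. Evaluate φ at each world:
  w0 (successors {w0}): φ is false.
  w1 (successors {w0, w1}): φ is true.
  w2 (successors {w2, w4, w7}): φ is false.
  w3 (successors {w3, w4}): φ is false.
  w4 (successors {w3, w4}): φ is true.
  w5 (successors {w0, w5}): φ is false.
  w6 (successors {w0, w6}): φ is true.
  w7 (successors {w2, w7}): φ is false.
Detail at w0 (counterexample):
  At w0: s is true, Box p is false, so s -> Box p is false.
    At w0: Box p requires p at every successor {w0}.
      p fails at w0, so Box p is false at w0.

No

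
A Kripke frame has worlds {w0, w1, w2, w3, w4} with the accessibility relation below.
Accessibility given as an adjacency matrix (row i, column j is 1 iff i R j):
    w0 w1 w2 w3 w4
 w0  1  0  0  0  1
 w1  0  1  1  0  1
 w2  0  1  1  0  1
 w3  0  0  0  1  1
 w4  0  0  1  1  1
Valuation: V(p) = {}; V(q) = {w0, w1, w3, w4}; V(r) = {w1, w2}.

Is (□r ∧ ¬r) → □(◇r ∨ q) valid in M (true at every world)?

Recall that □ψ holds at a world iff ψ holds at every accessible world, and ◇ψ holds iff ψ holds at some accessible world.
Let φ = (□r ∧ ¬r) → □(◇r ∨ q). Evaluate φ at each world:
  w0 (successors {w0, w4}): φ is true.
  w1 (successors {w1, w2, w4}): φ is true.
  w2 (successors {w1, w2, w4}): φ is true.
  w3 (successors {w3, w4}): φ is true.
  w4 (successors {w2, w3, w4}): φ is true.
For instance, at w4:
  At w4: □r ∧ ¬r is false, □(◇r ∨ q) is true, so (□r ∧ ¬r) → □(◇r ∨ q) is true.
    At w4: □r is false, ¬r is true, so □r ∧ ¬r is false.
      At w4: □r requires r at every successor {w2, w3, w4}.
        r fails at w3, so □r is false at w4.
    At w4: □(◇r ∨ q) requires ◇r ∨ q at every successor {w2, w3, w4}.
      At w2: ◇r ∨ q is true.
      At w3: ◇r ∨ q is true.
      At w4: ◇r ∨ q is true.
    So □(◇r ∨ q) is true at w4.

Yes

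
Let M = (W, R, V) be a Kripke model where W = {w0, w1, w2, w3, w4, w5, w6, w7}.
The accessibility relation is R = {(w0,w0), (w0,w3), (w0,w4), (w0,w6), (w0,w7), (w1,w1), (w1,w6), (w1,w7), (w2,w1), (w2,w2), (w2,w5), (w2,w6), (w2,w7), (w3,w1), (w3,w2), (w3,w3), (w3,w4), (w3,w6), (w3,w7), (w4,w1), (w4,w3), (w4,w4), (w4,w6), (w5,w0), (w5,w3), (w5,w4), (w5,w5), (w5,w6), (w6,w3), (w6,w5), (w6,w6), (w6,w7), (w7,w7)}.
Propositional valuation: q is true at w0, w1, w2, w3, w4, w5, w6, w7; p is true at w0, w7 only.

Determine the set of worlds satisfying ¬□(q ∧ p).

Recall that □ψ holds at a world iff ψ holds at every accessible world, and ◇ψ holds iff ψ holds at some accessible world.
Let φ = ¬□(q ∧ p). Evaluate φ at each world:
  w0 (successors {w0, w3, w4, w6, w7}): φ is true.
  w1 (successors {w1, w6, w7}): φ is true.
  w2 (successors {w1, w2, w5, w6, w7}): φ is true.
  w3 (successors {w1, w2, w3, w4, w6, w7}): φ is true.
  w4 (successors {w1, w3, w4, w6}): φ is true.
  w5 (successors {w0, w3, w4, w5, w6}): φ is true.
  w6 (successors {w3, w5, w6, w7}): φ is true.
  w7 (successors {w7}): φ is false.
For instance, at w5:
  At w5: □(q ∧ p) is false, so ¬□(q ∧ p) is true.
    At w5: □(q ∧ p) requires q ∧ p at every successor {w0, w3, w4, w5, w6}.
      q ∧ p fails at w3, so □(q ∧ p) is false at w5.
Satisfying worlds: {w0, w1, w2, w3, w4, w5, w6}

w0, w1, w2, w3, w4, w5, w6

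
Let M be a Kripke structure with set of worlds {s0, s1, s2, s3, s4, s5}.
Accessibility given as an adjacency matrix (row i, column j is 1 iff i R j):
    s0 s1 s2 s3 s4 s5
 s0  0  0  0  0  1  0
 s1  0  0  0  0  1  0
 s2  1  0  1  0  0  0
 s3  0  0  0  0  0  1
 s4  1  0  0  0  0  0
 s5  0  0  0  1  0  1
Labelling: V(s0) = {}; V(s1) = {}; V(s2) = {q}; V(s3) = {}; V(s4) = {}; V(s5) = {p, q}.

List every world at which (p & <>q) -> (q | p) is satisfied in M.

Recall that <>ψ holds at a world iff ψ holds at some accessible world.
Let φ = (p & <>q) -> (q | p). Evaluate φ at each world:
  s0 (successors {s4}): φ is true.
  s1 (successors {s4}): φ is true.
  s2 (successors {s0, s2}): φ is true.
  s3 (successors {s5}): φ is true.
  s4 (successors {s0}): φ is true.
  s5 (successors {s3, s5}): φ is true.
For instance, at s4:
  At s4: p & <>q is false, q | p is false, so (p & <>q) -> (q | p) is true.
    At s4: p is false, <>q is false, so p & <>q is false.
      At s4: <>q requires q at some successor in {s0}.
        At s0: q is false.
      So <>q is false at s4.
Satisfying worlds: {s0, s1, s2, s3, s4, s5}

s0, s1, s2, s3, s4, s5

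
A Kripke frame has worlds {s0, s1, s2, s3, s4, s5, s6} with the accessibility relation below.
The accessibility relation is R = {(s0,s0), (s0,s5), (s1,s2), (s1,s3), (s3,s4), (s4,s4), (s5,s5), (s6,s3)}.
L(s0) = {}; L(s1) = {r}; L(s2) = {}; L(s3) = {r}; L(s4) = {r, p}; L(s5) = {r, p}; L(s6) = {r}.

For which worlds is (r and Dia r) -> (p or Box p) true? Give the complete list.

Let φ = (r and Dia r) -> (p or Box p). Evaluate φ at each world:
  s0 (successors {s0, s5}): φ is true.
  s1 (successors {s2, s3}): φ is false.
  s2 (successors ∅): φ is true.
  s3 (successors {s4}): φ is true.
  s4 (successors {s4}): φ is true.
  s5 (successors {s5}): φ is true.
  s6 (successors {s3}): φ is false.
For instance, at s3:
  At s3: r and Dia r is true, p or Box p is true, so (r and Dia r) -> (p or Box p) is true.
    At s3: r is true, Dia r is true, so r and Dia r is true.
      At s3: Dia r requires r at some successor in {s4}.
        r holds at s4, so Dia r is true at s3.
    At s3: p is false, Box p is true, so p or Box p is true.
      At s3: Box p requires p at every successor {s4}.
        At s4: p is true.
      So Box p is true at s3.
Satisfying worlds: {s0, s2, s3, s4, s5}

s0, s2, s3, s4, s5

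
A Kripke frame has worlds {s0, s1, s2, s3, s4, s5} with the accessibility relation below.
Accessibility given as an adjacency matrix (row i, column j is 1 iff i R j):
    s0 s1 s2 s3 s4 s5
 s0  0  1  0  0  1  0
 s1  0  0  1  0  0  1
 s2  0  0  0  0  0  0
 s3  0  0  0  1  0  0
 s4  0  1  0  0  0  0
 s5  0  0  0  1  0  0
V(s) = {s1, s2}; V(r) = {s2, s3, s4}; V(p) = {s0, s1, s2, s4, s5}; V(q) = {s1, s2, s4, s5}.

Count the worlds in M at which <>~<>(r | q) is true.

1

Let φ = <>~<>(r | q). Evaluate φ at each world:
  s0 (successors {s1, s4}): φ is false.
  s1 (successors {s2, s5}): φ is true.
  s2 (successors ∅): φ is false.
  s3 (successors {s3}): φ is false.
  s4 (successors {s1}): φ is false.
  s5 (successors {s3}): φ is false.
For instance, at s5:
  At s5: <>~<>(r | q) requires ~<>(r | q) at some successor in {s3}.
    At s3: ~<>(r | q) is false.
  So <>~<>(r | q) is false at s5.
Satisfying worlds: {s1}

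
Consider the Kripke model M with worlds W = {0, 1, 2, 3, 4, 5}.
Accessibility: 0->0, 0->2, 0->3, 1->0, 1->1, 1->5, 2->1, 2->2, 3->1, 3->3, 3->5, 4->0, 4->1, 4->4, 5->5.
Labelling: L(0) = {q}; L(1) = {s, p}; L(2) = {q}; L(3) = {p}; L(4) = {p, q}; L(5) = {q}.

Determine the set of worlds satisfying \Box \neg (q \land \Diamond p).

Let φ = \Box \neg (q \land \Diamond p). Evaluate φ at each world:
  0 (successors {0, 2, 3}): φ is false.
  1 (successors {0, 1, 5}): φ is false.
  2 (successors {1, 2}): φ is false.
  3 (successors {1, 3, 5}): φ is true.
  4 (successors {0, 1, 4}): φ is false.
  5 (successors {5}): φ is true.
For instance, at 2:
  At 2: \Box \neg (q \land \Diamond p) requires \neg (q \land \Diamond p) at every successor {1, 2}.
    \neg (q \land \Diamond p) fails at 2, so \Box \neg (q \land \Diamond p) is false at 2.
      At 2: q \land \Diamond p is true, so \neg (q \land \Diamond p) is false.
Satisfying worlds: {3, 5}

3, 5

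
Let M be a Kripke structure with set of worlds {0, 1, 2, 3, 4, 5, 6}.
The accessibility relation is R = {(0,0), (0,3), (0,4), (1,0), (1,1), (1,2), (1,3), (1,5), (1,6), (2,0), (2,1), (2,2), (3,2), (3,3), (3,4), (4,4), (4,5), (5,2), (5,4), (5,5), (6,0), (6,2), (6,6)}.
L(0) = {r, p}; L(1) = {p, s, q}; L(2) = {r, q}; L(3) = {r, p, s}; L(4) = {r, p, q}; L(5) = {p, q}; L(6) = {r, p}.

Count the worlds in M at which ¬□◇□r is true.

5

Let φ = ¬□◇□r. Evaluate φ at each world:
  0 (successors {0, 3, 4}): φ is true.
  1 (successors {0, 1, 2, 3, 5, 6}): φ is true.
  2 (successors {0, 1, 2}): φ is false.
  3 (successors {2, 3, 4}): φ is true.
  4 (successors {4, 5}): φ is true.
  5 (successors {2, 4, 5}): φ is true.
  6 (successors {0, 2, 6}): φ is false.
For instance, at 3:
  At 3: □◇□r is false, so ¬□◇□r is true.
    At 3: □◇□r requires ◇□r at every successor {2, 3, 4}.
      ◇□r fails at 4, so □◇□r is false at 3.
Satisfying worlds: {0, 1, 3, 4, 5}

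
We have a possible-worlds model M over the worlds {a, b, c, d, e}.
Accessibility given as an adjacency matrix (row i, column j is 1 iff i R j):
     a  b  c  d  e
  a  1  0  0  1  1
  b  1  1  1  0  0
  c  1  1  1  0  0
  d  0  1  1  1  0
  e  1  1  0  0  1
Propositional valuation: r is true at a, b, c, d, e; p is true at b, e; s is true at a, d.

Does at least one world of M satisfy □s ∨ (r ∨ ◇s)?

Let φ = □s ∨ (r ∨ ◇s). Evaluate φ at each world:
  a (successors {a, d, e}): φ is true.
  b (successors {a, b, c}): φ is true.
  c (successors {a, b, c}): φ is true.
  d (successors {b, c, d}): φ is true.
  e (successors {a, b, e}): φ is true.
Detail at a (witness):
  At a: □s is false, r ∨ ◇s is true, so □s ∨ (r ∨ ◇s) is true.
    At a: □s requires s at every successor {a, d, e}.
      s fails at e, so □s is false at a.
    At a: r is true, ◇s is true, so r ∨ ◇s is true.
      At a: ◇s requires s at some successor in {a, d, e}.
        s holds at a, so ◇s is true at a.

Yes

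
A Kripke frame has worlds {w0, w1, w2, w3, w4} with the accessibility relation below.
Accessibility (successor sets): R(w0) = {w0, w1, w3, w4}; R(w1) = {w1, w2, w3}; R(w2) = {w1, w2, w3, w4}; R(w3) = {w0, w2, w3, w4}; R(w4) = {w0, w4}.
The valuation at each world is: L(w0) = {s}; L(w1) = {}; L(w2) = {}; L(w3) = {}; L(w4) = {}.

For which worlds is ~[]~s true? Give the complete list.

Recall that []ψ holds at a world iff ψ holds at every accessible world, and <>ψ holds iff ψ holds at some accessible world.
Let φ = ~[]~s. Evaluate φ at each world:
  w0 (successors {w0, w1, w3, w4}): φ is true.
  w1 (successors {w1, w2, w3}): φ is false.
  w2 (successors {w1, w2, w3, w4}): φ is false.
  w3 (successors {w0, w2, w3, w4}): φ is true.
  w4 (successors {w0, w4}): φ is true.
For instance, at w2:
  At w2: []~s is true, so ~[]~s is false.
    At w2: []~s requires ~s at every successor {w1, w2, w3, w4}.
      At w1: ~s is true.
      At w2: ~s is true.
      At w3: ~s is true.
      At w4: ~s is true.
    So []~s is true at w2.
Satisfying worlds: {w0, w3, w4}

w0, w3, w4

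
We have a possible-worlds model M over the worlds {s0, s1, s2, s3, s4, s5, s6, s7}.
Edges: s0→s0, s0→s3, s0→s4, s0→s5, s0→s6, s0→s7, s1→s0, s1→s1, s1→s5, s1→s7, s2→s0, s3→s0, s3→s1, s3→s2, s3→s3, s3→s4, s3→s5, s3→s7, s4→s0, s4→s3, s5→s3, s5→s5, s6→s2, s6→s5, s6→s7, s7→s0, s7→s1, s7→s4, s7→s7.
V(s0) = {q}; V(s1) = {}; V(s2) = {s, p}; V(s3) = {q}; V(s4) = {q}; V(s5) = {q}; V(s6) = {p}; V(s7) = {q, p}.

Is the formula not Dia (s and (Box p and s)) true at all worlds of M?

Let φ = not Dia (s and (Box p and s)). Evaluate φ at each world:
  s0 (successors {s0, s3, s4, s5, s6, s7}): φ is true.
  s1 (successors {s0, s1, s5, s7}): φ is true.
  s2 (successors {s0}): φ is true.
  s3 (successors {s0, s1, s2, s3, s4, s5, s7}): φ is true.
  s4 (successors {s0, s3}): φ is true.
  s5 (successors {s3, s5}): φ is true.
  s6 (successors {s2, s5, s7}): φ is true.
  s7 (successors {s0, s1, s4, s7}): φ is true.
For instance, at s2:
  At s2: Dia (s and (Box p and s)) is false, so not Dia (s and (Box p and s)) is true.
    At s2: Dia (s and (Box p and s)) requires s and (Box p and s) at some successor in {s0}.
      At s0: s and (Box p and s) is false.
    So Dia (s and (Box p and s)) is false at s2.

Yes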